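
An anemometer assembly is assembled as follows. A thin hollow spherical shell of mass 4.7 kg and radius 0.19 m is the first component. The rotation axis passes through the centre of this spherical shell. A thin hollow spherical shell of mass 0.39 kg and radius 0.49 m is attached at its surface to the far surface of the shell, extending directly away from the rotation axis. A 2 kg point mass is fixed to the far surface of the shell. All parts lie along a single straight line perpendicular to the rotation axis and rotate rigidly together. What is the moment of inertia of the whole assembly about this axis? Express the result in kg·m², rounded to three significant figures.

Spherical shell: I_cm = (2/3)MR² = (2/3)(4.7)(0.19)² = 0.11311 kg·m²; axis through the centre, so I = 0.11311 kg·m².
Spherical shell: I_cm = (2/3)MR² = (2/3)(0.39)(0.49)² = 0.062426 kg·m²; centre at d = 0.19 + 0.49 = 0.68 m, so I = I_cm + Md² gives I = 0.062426 + (0.39)(0.68)² = 0.24276 kg·m².
Point mass: I_cm = 0; centre at d = 0.19 + 0.49 + 0.49 = 1.17 m, so I = I_cm + Md² gives I = 0 + (2)(1.17)² = 2.7378 kg·m².
Total I = 0.11311 + 0.24276 + 2.7378 = 3.0937 kg·m².

3.09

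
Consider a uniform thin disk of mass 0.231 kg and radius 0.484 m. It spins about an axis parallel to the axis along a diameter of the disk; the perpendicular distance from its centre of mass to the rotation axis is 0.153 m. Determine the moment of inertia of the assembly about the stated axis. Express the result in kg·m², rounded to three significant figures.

I_cm = (1/4)MR² = (1/4)(0.231)(0.484)² = 0.013528 kg·m²; centre at d = 0.153 m, so the parallel axis theorem gives I = 0.013528 + (0.231)(0.153)² = 0.018936 kg·m².

0.0189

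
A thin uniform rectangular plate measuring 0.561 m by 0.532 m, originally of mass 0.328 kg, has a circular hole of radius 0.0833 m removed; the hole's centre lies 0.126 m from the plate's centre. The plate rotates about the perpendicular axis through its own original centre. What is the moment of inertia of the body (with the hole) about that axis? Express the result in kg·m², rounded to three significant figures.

Unpierced body about its centre: I₀ = (1/12)M(a²+b²) = (1/12)(0.328)[(0.561)² + (0.532)²] = 0.016338 kg·m².
The removed disk has mass m = M·πr²/(ab) = (0.328)·π(0.0833)²/(0.561·0.532) = 0.023957 kg (same uniform areal density).
Its moment of inertia about the rotation axis (parallel-axis theorem): I_hole = (1/2)mr² + md² = (1/2)(0.023957)(0.0833)² + (0.023957)(0.126)² = 0.00046347 kg·m².
Treating the hole as negative mass, I = I₀ − I_hole = 0.016338 − 0.00046347 = 0.015875 kg·m².

0.0159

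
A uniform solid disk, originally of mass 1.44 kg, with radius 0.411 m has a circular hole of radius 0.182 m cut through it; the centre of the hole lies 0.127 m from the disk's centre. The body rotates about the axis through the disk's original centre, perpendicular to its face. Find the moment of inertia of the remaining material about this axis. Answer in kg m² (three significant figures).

Unpierced body about its centre: I₀ = (1/2)MR² = (1/2)(1.44)(0.411)² = 0.12162 kg m².
The removed disk has mass m = M·(r/R)² = (1.44)(0.182/0.411)² = 0.28237 kg (same uniform areal density).
Its moment of inertia about the rotation axis (parallel-axis theorem): I_hole = (1/2)mr² + md² = (1/2)(0.28237)(0.182)² + (0.28237)(0.127)² = 0.009231 kg m².
Treating the hole as negative mass, I = I₀ − I_hole = 0.12162 − 0.009231 = 0.11239 kg m².

0.112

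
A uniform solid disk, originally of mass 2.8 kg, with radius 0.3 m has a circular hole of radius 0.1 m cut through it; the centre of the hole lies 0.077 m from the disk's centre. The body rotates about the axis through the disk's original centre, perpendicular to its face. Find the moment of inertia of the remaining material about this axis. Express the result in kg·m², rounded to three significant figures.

Unpierced body about its centre: I₀ = (1/2)MR² = (1/2)(2.8)(0.3)² = 0.126 kg·m².
The removed disk has mass m = M·(r/R)² = (2.8)(0.1/0.3)² = 0.31111 kg (same uniform areal density).
Its moment of inertia about the rotation axis (parallel-axis theorem): I_hole = (1/2)mr² + md² = (1/2)(0.31111)(0.1)² + (0.31111)(0.077)² = 0.0034001 kg·m².
Treating the hole as negative mass, I = I₀ − I_hole = 0.126 − 0.0034001 = 0.1226 kg·m².

0.123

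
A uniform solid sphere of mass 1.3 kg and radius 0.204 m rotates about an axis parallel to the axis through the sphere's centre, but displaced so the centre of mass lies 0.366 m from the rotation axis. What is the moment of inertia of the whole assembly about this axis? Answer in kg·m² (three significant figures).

0.196

I_cm = (2/5)MR² = (2/5)(1.3)(0.204)² = 0.02164 kg·m²; centre at d = 0.366 m, so the parallel axis theorem gives I = 0.02164 + (1.3)(0.366)² = 0.19578 kg·m².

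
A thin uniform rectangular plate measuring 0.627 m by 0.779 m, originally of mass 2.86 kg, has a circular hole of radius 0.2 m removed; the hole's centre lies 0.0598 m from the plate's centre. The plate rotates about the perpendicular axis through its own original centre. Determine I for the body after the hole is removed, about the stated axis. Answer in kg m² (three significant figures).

Unpierced body about its centre: I₀ = (1/12)M(a²+b²) = (1/12)(2.86)[(0.627)² + (0.779)²] = 0.23833 kg m².
The removed disk has mass m = M·πr²/(ab) = (2.86)·π(0.2)²/(0.627·0.779) = 0.73582 kg (same uniform areal density).
Its moment of inertia about the rotation axis (parallel-axis theorem): I_hole = (1/2)mr² + md² = (1/2)(0.73582)(0.2)² + (0.73582)(0.0598)² = 0.017348 kg m².
Treating the hole as negative mass, I = I₀ − I_hole = 0.23833 − 0.017348 = 0.22098 kg m².

0.221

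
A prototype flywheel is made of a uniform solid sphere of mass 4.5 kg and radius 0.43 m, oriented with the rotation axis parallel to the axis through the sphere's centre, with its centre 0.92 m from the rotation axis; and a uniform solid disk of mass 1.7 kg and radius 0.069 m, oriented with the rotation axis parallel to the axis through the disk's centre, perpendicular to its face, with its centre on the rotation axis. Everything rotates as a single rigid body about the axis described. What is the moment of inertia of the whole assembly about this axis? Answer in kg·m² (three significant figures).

Solid sphere: I_cm = (2/5)MR² = (2/5)(4.5)(0.43)² = 0.33282 kg·m²; centre at d = 0.92 m, so the parallel axis theorem gives I = 0.33282 + (4.5)(0.92)² = 4.1416 kg·m².
Solid disk: I_cm = (1/2)MR² = (1/2)(1.7)(0.069)² = 0.0040469 kg·m²; axis through the centre, so I = 0.0040469 kg·m².
Total I = 4.1416 + 0.0040469 = 4.1457 kg·m².

4.15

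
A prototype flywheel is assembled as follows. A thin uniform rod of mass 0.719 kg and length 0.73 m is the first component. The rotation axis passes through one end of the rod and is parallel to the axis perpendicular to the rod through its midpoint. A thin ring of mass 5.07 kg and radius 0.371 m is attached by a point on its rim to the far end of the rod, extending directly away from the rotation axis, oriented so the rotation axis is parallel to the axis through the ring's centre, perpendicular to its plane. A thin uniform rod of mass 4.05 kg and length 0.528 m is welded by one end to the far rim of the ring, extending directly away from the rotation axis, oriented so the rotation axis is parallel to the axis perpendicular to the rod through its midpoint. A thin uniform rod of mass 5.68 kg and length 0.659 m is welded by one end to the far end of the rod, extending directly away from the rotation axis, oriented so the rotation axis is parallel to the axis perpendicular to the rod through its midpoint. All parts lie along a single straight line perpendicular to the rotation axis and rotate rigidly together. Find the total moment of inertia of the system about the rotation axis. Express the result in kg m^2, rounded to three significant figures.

Thin rod: I_cm = (1/12)ML² = (1/12)(0.719)(0.73)² = 0.03193 kg m^2; centre at d = 0.365 m, so I = I_cm + Md² gives I = 0.03193 + (0.719)(0.365)² = 0.12772 kg m^2.
Thin ring: I_cm = MR² = (5.07)(0.371)² = 0.69784 kg m^2; centre at d = 0.365 + 0.365 + 0.371 = 1.101 m, so I = I_cm + Md² gives I = 0.69784 + (5.07)(1.101)² = 6.8437 kg m^2.
Thin rod: I_cm = (1/12)ML² = (1/12)(4.05)(0.528)² = 0.09409 kg m^2; centre at d = 0.365 + 0.365 + 0.371 + 0.371 + 0.264 = 1.736 m, so I = I_cm + Md² gives I = 0.09409 + (4.05)(1.736)² = 12.3 kg m^2.
Thin rod: I_cm = (1/12)ML² = (1/12)(5.68)(0.659)² = 0.20556 kg m^2; centre at d = 0.365 + 0.365 + 0.371 + 0.371 + 0.264 + 0.264 + 0.3295 = 2.3295 m, so I = I_cm + Md² gives I = 0.20556 + (5.68)(2.3295)² = 31.028 kg m^2.
Total I = 0.12772 + 6.8437 + 12.3 + 31.028 = 50.299 kg m^2.

50.3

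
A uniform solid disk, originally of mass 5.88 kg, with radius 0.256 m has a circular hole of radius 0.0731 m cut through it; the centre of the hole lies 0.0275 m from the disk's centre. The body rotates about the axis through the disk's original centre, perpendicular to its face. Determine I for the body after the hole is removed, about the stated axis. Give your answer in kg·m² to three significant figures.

0.191

Unpierced body about its centre: I₀ = (1/2)MR² = (1/2)(5.88)(0.256)² = 0.19268 kg·m².
The removed disk has mass m = M·(r/R)² = (5.88)(0.0731/0.256)² = 0.47944 kg (same uniform areal density).
Its moment of inertia about the rotation axis (parallel-axis theorem): I_hole = (1/2)mr² + md² = (1/2)(0.47944)(0.0731)² + (0.47944)(0.0275)² = 0.0016435 kg·m².
Treating the hole as negative mass, I = I₀ − I_hole = 0.19268 − 0.0016435 = 0.19103 kg·m².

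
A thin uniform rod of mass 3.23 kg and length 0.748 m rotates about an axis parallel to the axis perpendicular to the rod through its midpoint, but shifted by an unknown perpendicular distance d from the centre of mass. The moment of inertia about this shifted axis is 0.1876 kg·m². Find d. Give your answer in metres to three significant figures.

About the centre-of-mass axis, I_cm = (1/12)ML² = (1/12)(3.23)(0.748)² = 0.1506 kg·m².
Parallel axis theorem: I = I_cm + Md², so Md² = 0.1876 − 0.1506 = 0.037 kg·m².
d = √(0.037 / 3.23) = 0.10703 m.

0.107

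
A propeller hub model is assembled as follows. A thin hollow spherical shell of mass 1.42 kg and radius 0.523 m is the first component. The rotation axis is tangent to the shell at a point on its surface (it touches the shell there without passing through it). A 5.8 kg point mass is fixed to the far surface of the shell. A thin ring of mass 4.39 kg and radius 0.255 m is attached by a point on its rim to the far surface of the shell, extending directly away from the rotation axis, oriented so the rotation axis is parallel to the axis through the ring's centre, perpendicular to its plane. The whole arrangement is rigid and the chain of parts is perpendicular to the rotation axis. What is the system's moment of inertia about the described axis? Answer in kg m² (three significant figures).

14.7

Spherical shell: I_cm = (2/3)MR² = (2/3)(1.42)(0.523)² = 0.25894 kg m²; centre at d = 0.523 m, so the parallel axis theorem gives I = 0.25894 + (1.42)(0.523)² = 0.64735 kg m².
Point mass: I_cm = 0; centre at d = 0.523 + 0.523 = 1.046 m, so the parallel axis theorem gives I = 0 + (5.8)(1.046)² = 6.3459 kg m².
Thin ring: I_cm = MR² = (4.39)(0.255)² = 0.28546 kg m²; centre at d = 0.523 + 0.523 + 0.255 = 1.301 m, so the parallel axis theorem gives I = 0.28546 + (4.39)(1.301)² = 7.716 kg m².
Total I = 0.64735 + 6.3459 + 7.716 = 14.709 kg m².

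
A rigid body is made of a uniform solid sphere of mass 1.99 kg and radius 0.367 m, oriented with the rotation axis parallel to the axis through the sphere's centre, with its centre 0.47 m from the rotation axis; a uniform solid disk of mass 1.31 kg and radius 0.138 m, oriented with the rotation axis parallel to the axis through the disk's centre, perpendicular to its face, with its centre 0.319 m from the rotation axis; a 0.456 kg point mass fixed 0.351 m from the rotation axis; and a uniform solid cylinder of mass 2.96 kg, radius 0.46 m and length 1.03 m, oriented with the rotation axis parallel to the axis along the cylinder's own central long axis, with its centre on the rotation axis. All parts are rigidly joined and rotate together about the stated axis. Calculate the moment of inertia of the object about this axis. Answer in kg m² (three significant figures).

1.06

Solid sphere: I_cm = (2/5)MR² = (2/5)(1.99)(0.367)² = 0.10721 kg m²; centre at d = 0.47 m, so I = I_cm + Md² gives I = 0.10721 + (1.99)(0.47)² = 0.5468 kg m².
Solid disk: I_cm = (1/2)MR² = (1/2)(1.31)(0.138)² = 0.012474 kg m²; centre at d = 0.319 m, so I = I_cm + Md² gives I = 0.012474 + (1.31)(0.319)² = 0.14578 kg m².
Point mass: I_cm = 0; centre at d = 0.351 m, so I = I_cm + Md² gives I = 0 + (0.456)(0.351)² = 0.05618 kg m².
Solid cylinder: I_cm = (1/2)MR² = (1/2)(2.96)(0.46)² = 0.31317 kg m²; axis through the centre, so I = 0.31317 kg m².
Total I = 0.5468 + 0.14578 + 0.05618 + 0.31317 = 1.0619 kg m².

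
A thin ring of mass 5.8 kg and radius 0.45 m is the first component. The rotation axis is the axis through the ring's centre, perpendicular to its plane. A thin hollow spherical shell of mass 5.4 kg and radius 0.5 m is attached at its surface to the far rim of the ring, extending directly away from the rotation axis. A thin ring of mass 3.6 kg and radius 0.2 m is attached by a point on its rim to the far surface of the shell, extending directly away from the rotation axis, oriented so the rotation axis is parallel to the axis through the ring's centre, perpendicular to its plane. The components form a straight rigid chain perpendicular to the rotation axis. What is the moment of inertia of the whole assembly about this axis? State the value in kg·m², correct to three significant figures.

Thin ring: I_cm = MR² = (5.8)(0.45)² = 1.1745 kg·m²; axis through the centre, so I = 1.1745 kg·m².
Spherical shell: I_cm = (2/3)MR² = (2/3)(5.4)(0.5)² = 0.9 kg·m²; centre at d = 0.45 + 0.5 = 0.95 m, so the parallel axis theorem gives I = 0.9 + (5.4)(0.95)² = 5.7735 kg·m².
Thin ring: I_cm = MR² = (3.6)(0.2)² = 0.144 kg·m²; centre at d = 0.45 + 0.5 + 0.5 + 0.2 = 1.65 m, so the parallel axis theorem gives I = 0.144 + (3.6)(1.65)² = 9.945 kg·m².
Total I = 1.1745 + 5.7735 + 9.945 = 16.893 kg·m².

16.9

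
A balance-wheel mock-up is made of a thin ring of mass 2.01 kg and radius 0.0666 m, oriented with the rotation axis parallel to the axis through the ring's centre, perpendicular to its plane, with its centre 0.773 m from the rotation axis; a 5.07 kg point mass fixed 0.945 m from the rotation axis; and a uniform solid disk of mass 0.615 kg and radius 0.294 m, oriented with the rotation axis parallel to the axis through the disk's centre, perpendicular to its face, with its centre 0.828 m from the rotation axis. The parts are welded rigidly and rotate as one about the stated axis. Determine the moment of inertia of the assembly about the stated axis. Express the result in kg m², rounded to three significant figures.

Thin ring: I_cm = MR² = (2.01)(0.0666)² = 0.0089155 kg m²; centre at d = 0.773 m, so the parallel axis theorem gives I = 0.0089155 + (2.01)(0.773)² = 1.2099 kg m².
Point mass: I_cm = 0; centre at d = 0.945 m, so the parallel axis theorem gives I = 0 + (5.07)(0.945)² = 4.5276 kg m².
Solid disk: I_cm = (1/2)MR² = (1/2)(0.615)(0.294)² = 0.026579 kg m²; centre at d = 0.828 m, so the parallel axis theorem gives I = 0.026579 + (0.615)(0.828)² = 0.44821 kg m².
Total I = 1.2099 + 4.5276 + 0.44821 = 6.1858 kg m².

6.19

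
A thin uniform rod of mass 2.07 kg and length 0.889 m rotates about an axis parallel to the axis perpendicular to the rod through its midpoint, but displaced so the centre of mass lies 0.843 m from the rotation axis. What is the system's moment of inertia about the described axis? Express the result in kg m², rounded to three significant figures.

I_cm = (1/12)ML² = (1/12)(2.07)(0.889)² = 0.13633 kg m²; centre at d = 0.843 m, so the parallel axis theorem gives I = 0.13633 + (2.07)(0.843)² = 1.6074 kg m².

1.61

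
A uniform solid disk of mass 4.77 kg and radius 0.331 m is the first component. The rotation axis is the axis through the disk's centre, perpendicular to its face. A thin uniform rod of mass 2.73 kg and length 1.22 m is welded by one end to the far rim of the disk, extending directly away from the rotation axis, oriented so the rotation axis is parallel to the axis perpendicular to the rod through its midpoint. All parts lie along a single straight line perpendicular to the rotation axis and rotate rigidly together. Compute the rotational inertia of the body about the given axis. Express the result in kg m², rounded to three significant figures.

3.02

Solid disk: I_cm = (1/2)MR² = (1/2)(4.77)(0.331)² = 0.2613 kg m²; axis through the centre, so I = 0.2613 kg m².
Thin rod: I_cm = (1/12)ML² = (1/12)(2.73)(1.22)² = 0.33861 kg m²; centre at d = 0.331 + 0.61 = 0.941 m, so the parallel axis theorem gives I = 0.33861 + (2.73)(0.941)² = 2.756 kg m².
Total I = 0.2613 + 2.756 = 3.0173 kg m².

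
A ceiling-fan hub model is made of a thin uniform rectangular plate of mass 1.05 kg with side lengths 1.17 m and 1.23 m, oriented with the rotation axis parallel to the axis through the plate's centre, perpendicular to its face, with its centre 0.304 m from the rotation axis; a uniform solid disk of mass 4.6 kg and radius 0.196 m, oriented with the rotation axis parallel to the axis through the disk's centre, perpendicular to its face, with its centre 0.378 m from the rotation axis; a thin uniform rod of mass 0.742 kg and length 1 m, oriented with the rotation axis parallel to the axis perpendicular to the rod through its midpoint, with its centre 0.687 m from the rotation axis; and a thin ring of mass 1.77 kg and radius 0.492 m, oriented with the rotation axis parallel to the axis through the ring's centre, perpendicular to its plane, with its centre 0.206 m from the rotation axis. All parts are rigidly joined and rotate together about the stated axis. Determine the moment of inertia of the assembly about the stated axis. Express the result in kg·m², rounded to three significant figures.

2.01

Rectangular plate: I_cm = (1/12)M(a²+b²) = (1/12)(1.05)[(1.17)² + (1.23)²] = 0.25216 kg·m²; centre at d = 0.304 m, so the parallel axis theorem gives I = 0.25216 + (1.05)(0.304)² = 0.34919 kg·m².
Solid disk: I_cm = (1/2)MR² = (1/2)(4.6)(0.196)² = 0.088357 kg·m²; centre at d = 0.378 m, so the parallel axis theorem gives I = 0.088357 + (4.6)(0.378)² = 0.74562 kg·m².
Thin rod: I_cm = (1/12)ML² = (1/12)(0.742)(1)² = 0.061833 kg·m²; centre at d = 0.687 m, so the parallel axis theorem gives I = 0.061833 + (0.742)(0.687)² = 0.41203 kg·m².
Thin ring: I_cm = MR² = (1.77)(0.492)² = 0.42845 kg·m²; centre at d = 0.206 m, so the parallel axis theorem gives I = 0.42845 + (1.77)(0.206)² = 0.50357 kg·m².
Total I = 0.34919 + 0.74562 + 0.41203 + 0.50357 = 2.0104 kg·m².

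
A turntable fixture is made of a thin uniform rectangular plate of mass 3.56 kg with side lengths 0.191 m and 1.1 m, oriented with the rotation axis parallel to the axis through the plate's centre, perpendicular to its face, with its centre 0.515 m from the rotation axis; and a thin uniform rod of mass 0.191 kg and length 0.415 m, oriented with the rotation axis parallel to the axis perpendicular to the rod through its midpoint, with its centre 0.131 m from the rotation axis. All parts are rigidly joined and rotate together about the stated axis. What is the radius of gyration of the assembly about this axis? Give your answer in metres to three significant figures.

0.593

Rectangular plate: I_cm = (1/12)M(a²+b²) = (1/12)(3.56)[(0.191)² + (1.1)²] = 0.36979 kg m^2; centre at d = 0.515 m, so the parallel axis theorem gives I = 0.36979 + (3.56)(0.515)² = 1.314 kg m^2.
Thin rod: I_cm = (1/12)ML² = (1/12)(0.191)(0.415)² = 0.0027412 kg m^2; centre at d = 0.131 m, so the parallel axis theorem gives I = 0.0027412 + (0.191)(0.131)² = 0.006019 kg m^2.
Total I = 1.32 kg m^2; total mass M = 3.751 kg.
k = √(I/M) = √(1.32/3.751) = 0.59322 m.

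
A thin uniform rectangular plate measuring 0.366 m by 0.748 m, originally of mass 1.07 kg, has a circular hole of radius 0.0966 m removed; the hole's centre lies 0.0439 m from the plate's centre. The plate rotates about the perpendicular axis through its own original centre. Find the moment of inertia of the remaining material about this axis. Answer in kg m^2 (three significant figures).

0.0611

Unpierced body about its centre: I₀ = (1/12)M(a²+b²) = (1/12)(1.07)[(0.366)² + (0.748)²] = 0.061834 kg m^2.
The removed disk has mass m = M·πr²/(ab) = (1.07)·π(0.0966)²/(0.366·0.748) = 0.11458 kg (same uniform areal density).
Its moment of inertia about the rotation axis (parallel-axis theorem): I_hole = (1/2)mr² + md² = (1/2)(0.11458)(0.0966)² + (0.11458)(0.0439)² = 0.00075542 kg m^2.
Treating the hole as negative mass, I = I₀ − I_hole = 0.061834 − 0.00075542 = 0.061078 kg m^2.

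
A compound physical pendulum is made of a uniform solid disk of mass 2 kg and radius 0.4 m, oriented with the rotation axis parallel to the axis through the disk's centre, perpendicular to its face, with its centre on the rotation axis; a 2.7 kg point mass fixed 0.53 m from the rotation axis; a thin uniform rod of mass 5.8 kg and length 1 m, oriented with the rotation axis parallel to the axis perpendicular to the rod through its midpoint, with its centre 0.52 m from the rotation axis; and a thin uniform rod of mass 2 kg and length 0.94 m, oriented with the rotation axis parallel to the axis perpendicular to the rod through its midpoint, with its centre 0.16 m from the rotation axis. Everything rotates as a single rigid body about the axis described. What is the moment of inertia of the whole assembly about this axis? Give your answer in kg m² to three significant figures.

3.17

Solid disk: I_cm = (1/2)MR² = (1/2)(2)(0.4)² = 0.16 kg m²; axis through the centre, so I = 0.16 kg m².
Point mass: I_cm = 0; centre at d = 0.53 m, so I = I_cm + Md² gives I = 0 + (2.7)(0.53)² = 0.75843 kg m².
Thin rod: I_cm = (1/12)ML² = (1/12)(5.8)(1)² = 0.48333 kg m²; centre at d = 0.52 m, so I = I_cm + Md² gives I = 0.48333 + (5.8)(0.52)² = 2.0517 kg m².
Thin rod: I_cm = (1/12)ML² = (1/12)(2)(0.94)² = 0.14727 kg m²; centre at d = 0.16 m, so I = I_cm + Md² gives I = 0.14727 + (2)(0.16)² = 0.19847 kg m².
Total I = 0.16 + 0.75843 + 2.0517 + 0.19847 = 3.1686 kg m².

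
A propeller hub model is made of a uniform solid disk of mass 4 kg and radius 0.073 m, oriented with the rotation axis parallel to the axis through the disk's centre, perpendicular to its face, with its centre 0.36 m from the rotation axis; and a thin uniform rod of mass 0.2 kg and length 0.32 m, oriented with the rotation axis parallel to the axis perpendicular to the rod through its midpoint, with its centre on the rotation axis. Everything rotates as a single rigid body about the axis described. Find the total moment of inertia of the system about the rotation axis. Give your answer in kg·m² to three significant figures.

Solid disk: I_cm = (1/2)MR² = (1/2)(4)(0.073)² = 0.010658 kg·m²; centre at d = 0.36 m, so I = I_cm + Md² gives I = 0.010658 + (4)(0.36)² = 0.52906 kg·m².
Thin rod: I_cm = (1/12)ML² = (1/12)(0.2)(0.32)² = 0.0017067 kg·m²; axis through the centre, so I = 0.0017067 kg·m².
Total I = 0.52906 + 0.0017067 = 0.53076 kg·m².

0.531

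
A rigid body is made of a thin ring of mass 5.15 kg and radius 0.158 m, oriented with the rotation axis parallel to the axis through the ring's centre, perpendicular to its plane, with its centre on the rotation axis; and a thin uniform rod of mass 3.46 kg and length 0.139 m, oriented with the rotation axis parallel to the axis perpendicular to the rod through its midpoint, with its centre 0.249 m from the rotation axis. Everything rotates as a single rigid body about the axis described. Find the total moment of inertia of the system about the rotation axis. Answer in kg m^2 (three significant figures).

0.349

Thin ring: I_cm = MR² = (5.15)(0.158)² = 0.12856 kg m^2; axis through the centre, so I = 0.12856 kg m^2.
Thin rod: I_cm = (1/12)ML² = (1/12)(3.46)(0.139)² = 0.0055709 kg m^2; centre at d = 0.249 m, so the parallel axis theorem gives I = 0.0055709 + (3.46)(0.249)² = 0.22009 kg m^2.
Total I = 0.12856 + 0.22009 = 0.34866 kg m^2.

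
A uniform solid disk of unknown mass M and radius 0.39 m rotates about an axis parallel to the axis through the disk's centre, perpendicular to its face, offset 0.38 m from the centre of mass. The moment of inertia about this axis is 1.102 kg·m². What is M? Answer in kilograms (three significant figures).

5.00

I = I_cm + Md² = (1/2)MR² + Md² = M·[0.5·(0.39)² + (0.38)²] = M·0.22045.
So M = 1.102 / 0.22045 = 4.9989 kg.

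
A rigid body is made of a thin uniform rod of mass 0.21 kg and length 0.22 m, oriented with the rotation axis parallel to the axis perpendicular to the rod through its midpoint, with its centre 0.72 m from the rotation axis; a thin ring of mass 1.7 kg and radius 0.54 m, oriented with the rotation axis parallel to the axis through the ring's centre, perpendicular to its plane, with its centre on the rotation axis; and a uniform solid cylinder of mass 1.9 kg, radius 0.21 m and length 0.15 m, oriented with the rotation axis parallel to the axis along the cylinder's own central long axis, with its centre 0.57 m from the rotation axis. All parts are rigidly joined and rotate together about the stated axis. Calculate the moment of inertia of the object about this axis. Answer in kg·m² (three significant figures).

Thin rod: I_cm = (1/12)ML² = (1/12)(0.21)(0.22)² = 0.000847 kg·m²; centre at d = 0.72 m, so I = I_cm + Md² gives I = 0.000847 + (0.21)(0.72)² = 0.10971 kg·m².
Thin ring: I_cm = MR² = (1.7)(0.54)² = 0.49572 kg·m²; axis through the centre, so I = 0.49572 kg·m².
Solid cylinder: I_cm = (1/2)MR² = (1/2)(1.9)(0.21)² = 0.041895 kg·m²; centre at d = 0.57 m, so I = I_cm + Md² gives I = 0.041895 + (1.9)(0.57)² = 0.6592 kg·m².
Total I = 0.10971 + 0.49572 + 0.6592 = 1.2646 kg·m².

1.26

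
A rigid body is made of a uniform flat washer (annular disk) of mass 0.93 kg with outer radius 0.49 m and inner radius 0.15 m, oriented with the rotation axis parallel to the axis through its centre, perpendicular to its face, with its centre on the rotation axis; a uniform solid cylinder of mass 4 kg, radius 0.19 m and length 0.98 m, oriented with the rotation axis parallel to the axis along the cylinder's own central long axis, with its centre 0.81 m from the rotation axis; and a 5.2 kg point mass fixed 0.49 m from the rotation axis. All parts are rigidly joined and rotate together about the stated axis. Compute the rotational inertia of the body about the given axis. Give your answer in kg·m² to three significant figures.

Annular disk: I_cm = (1/2)M(R²+r²) = (1/2)(0.93)[(0.49)² + (0.15)²] = 0.12211 kg·m²; axis through the centre, so I = 0.12211 kg·m².
Solid cylinder: I_cm = (1/2)MR² = (1/2)(4)(0.19)² = 0.0722 kg·m²; centre at d = 0.81 m, so the parallel axis theorem gives I = 0.0722 + (4)(0.81)² = 2.6966 kg·m².
Point mass: I_cm = 0; centre at d = 0.49 m, so the parallel axis theorem gives I = 0 + (5.2)(0.49)² = 1.2485 kg·m².
Total I = 0.12211 + 2.6966 + 1.2485 = 4.0672 kg·m².

4.07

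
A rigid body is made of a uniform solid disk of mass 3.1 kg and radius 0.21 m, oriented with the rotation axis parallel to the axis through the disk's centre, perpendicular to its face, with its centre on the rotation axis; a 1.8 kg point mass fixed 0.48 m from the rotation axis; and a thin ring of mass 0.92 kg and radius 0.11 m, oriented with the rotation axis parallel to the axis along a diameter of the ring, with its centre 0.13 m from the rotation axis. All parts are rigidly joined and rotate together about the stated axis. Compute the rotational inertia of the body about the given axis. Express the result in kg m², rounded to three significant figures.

0.504

Solid disk: I_cm = (1/2)MR² = (1/2)(3.1)(0.21)² = 0.068355 kg m²; axis through the centre, so I = 0.068355 kg m².
Point mass: I_cm = 0; centre at d = 0.48 m, so the parallel axis theorem gives I = 0 + (1.8)(0.48)² = 0.41472 kg m².
Thin ring: I_cm = (1/2)MR² = (1/2)(0.92)(0.11)² = 0.005566 kg m²; centre at d = 0.13 m, so the parallel axis theorem gives I = 0.005566 + (0.92)(0.13)² = 0.021114 kg m².
Total I = 0.068355 + 0.41472 + 0.021114 = 0.50419 kg m².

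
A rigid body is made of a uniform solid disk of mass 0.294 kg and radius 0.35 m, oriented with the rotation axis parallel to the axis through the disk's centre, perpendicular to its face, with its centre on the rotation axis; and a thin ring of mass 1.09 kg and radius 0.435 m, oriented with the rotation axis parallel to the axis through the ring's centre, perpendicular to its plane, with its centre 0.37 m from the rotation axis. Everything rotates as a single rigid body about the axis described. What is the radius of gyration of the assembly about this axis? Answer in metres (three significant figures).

Solid disk: I_cm = (1/2)MR² = (1/2)(0.294)(0.35)² = 0.018007 kg m²; axis through the centre, so I = 0.018007 kg m².
Thin ring: I_cm = MR² = (1.09)(0.435)² = 0.20626 kg m²; centre at d = 0.37 m, so the parallel axis theorem gives I = 0.20626 + (1.09)(0.37)² = 0.35548 kg m².
Total I = 0.37348 kg m²; total mass M = 1.384 kg.
k = √(I/M) = √(0.37348/1.384) = 0.51948 m.

0.519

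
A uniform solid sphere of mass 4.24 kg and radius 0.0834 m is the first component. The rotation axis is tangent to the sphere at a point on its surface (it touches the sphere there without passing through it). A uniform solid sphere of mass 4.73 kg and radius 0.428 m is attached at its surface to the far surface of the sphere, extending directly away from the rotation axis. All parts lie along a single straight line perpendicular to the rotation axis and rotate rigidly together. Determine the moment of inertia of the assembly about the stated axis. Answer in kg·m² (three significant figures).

Solid sphere: I_cm = (2/5)MR² = (2/5)(4.24)(0.0834)² = 0.011797 kg·m²; centre at d = 0.0834 m, so I = I_cm + Md² gives I = 0.011797 + (4.24)(0.0834)² = 0.041288 kg·m².
Solid sphere: I_cm = (2/5)MR² = (2/5)(4.73)(0.428)² = 0.34658 kg·m²; centre at d = 0.0834 + 0.0834 + 0.428 = 0.5948 m, so I = I_cm + Md² gives I = 0.34658 + (4.73)(0.5948)² = 2.02 kg·m².
Total I = 0.041288 + 2.02 = 2.0613 kg·m².

2.06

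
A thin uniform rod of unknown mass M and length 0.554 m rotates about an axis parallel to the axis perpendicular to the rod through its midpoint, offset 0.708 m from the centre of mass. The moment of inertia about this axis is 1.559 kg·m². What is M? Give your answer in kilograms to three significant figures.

I = I_cm + Md² = (1/12)ML² + Md² = M·[0.0833333·(0.554)² + (0.708)²] = M·0.52684.
So M = 1.559 / 0.52684 = 2.9592 kg.

2.96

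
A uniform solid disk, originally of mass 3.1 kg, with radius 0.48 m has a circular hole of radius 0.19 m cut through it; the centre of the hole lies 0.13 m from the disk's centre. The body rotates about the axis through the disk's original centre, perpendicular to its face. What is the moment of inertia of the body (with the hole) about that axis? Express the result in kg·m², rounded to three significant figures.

0.340

Unpierced body about its centre: I₀ = (1/2)MR² = (1/2)(3.1)(0.48)² = 0.35712 kg·m².
The removed disk has mass m = M·(r/R)² = (3.1)(0.19/0.48)² = 0.48572 kg (same uniform areal density).
Its moment of inertia about the rotation axis (parallel-axis theorem): I_hole = (1/2)mr² + md² = (1/2)(0.48572)(0.19)² + (0.48572)(0.13)² = 0.016976 kg·m².
Treating the hole as negative mass, I = I₀ − I_hole = 0.35712 − 0.016976 = 0.34014 kg·m².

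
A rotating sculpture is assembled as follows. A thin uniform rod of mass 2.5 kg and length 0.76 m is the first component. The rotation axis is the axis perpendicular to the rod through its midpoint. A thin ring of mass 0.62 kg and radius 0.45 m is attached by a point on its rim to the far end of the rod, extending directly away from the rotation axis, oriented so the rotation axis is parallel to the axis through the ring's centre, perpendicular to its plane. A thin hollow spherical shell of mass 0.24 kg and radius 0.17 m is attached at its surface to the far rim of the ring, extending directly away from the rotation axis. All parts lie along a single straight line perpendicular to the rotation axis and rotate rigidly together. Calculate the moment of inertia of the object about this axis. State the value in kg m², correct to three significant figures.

Thin rod: I_cm = (1/12)ML² = (1/12)(2.5)(0.76)² = 0.12033 kg m²; axis through the centre, so I = 0.12033 kg m².
Thin ring: I_cm = MR² = (0.62)(0.45)² = 0.12555 kg m²; centre at d = 0.38 + 0.45 = 0.83 m, so I = I_cm + Md² gives I = 0.12555 + (0.62)(0.83)² = 0.55267 kg m².
Spherical shell: I_cm = (2/3)MR² = (2/3)(0.24)(0.17)² = 0.004624 kg m²; centre at d = 0.38 + 0.45 + 0.45 + 0.17 = 1.45 m, so I = I_cm + Md² gives I = 0.004624 + (0.24)(1.45)² = 0.50922 kg m².
Total I = 0.12033 + 0.55267 + 0.50922 = 1.1822 kg m².

1.18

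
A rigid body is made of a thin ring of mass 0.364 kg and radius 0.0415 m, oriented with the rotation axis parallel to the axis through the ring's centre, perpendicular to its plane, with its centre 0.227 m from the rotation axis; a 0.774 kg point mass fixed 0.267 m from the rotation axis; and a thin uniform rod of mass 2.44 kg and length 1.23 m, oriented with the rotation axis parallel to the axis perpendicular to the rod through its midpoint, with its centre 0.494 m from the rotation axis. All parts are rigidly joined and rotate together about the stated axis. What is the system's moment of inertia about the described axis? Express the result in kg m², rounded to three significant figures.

0.978

Thin ring: I_cm = MR² = (0.364)(0.0415)² = 0.0006269 kg m²; centre at d = 0.227 m, so I = I_cm + Md² gives I = 0.0006269 + (0.364)(0.227)² = 0.019383 kg m².
Point mass: I_cm = 0; centre at d = 0.267 m, so I = I_cm + Md² gives I = 0 + (0.774)(0.267)² = 0.055178 kg m².
Thin rod: I_cm = (1/12)ML² = (1/12)(2.44)(1.23)² = 0.30762 kg m²; centre at d = 0.494 m, so I = I_cm + Md² gives I = 0.30762 + (2.44)(0.494)² = 0.90307 kg m².
Total I = 0.019383 + 0.055178 + 0.90307 = 0.97763 kg m².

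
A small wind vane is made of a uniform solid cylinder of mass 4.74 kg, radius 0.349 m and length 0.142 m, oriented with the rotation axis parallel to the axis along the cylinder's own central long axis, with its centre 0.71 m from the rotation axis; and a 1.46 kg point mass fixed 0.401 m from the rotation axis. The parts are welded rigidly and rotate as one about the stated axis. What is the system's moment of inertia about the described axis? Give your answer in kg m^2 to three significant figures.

Solid cylinder: I_cm = (1/2)MR² = (1/2)(4.74)(0.349)² = 0.28867 kg m^2; centre at d = 0.71 m, so the parallel axis theorem gives I = 0.28867 + (4.74)(0.71)² = 2.6781 kg m^2.
Point mass: I_cm = 0; centre at d = 0.401 m, so the parallel axis theorem gives I = 0 + (1.46)(0.401)² = 0.23477 kg m^2.
Total I = 2.6781 + 0.23477 = 2.9129 kg m^2.

2.91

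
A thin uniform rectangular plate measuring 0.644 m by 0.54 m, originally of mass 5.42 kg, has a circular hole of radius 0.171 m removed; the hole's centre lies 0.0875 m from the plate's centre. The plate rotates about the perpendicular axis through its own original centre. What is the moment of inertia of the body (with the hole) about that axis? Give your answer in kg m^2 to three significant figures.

0.287

Unpierced body about its centre: I₀ = (1/12)M(a²+b²) = (1/12)(5.42)[(0.644)² + (0.54)²] = 0.31903 kg m^2.
The removed disk has mass m = M·πr²/(ab) = (5.42)·π(0.171)²/(0.644·0.54) = 1.4317 kg (same uniform areal density).
Its moment of inertia about the rotation axis (parallel-axis theorem): I_hole = (1/2)mr² + md² = (1/2)(1.4317)(0.171)² + (1.4317)(0.0875)² = 0.031894 kg m^2.
Treating the hole as negative mass, I = I₀ − I_hole = 0.31903 − 0.031894 = 0.28713 kg m^2.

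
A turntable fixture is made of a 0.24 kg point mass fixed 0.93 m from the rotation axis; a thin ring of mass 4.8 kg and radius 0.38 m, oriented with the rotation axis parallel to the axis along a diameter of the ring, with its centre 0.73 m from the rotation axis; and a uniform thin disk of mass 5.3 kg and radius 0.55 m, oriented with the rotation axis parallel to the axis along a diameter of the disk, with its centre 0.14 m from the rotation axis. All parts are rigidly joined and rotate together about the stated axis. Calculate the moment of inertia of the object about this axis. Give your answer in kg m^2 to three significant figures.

Point mass: I_cm = 0; centre at d = 0.93 m, so the parallel axis theorem gives I = 0 + (0.24)(0.93)² = 0.20758 kg m^2.
Thin ring: I_cm = (1/2)MR² = (1/2)(4.8)(0.38)² = 0.34656 kg m^2; centre at d = 0.73 m, so the parallel axis theorem gives I = 0.34656 + (4.8)(0.73)² = 2.9045 kg m^2.
Thin disk: I_cm = (1/4)MR² = (1/4)(5.3)(0.55)² = 0.40081 kg m^2; centre at d = 0.14 m, so the parallel axis theorem gives I = 0.40081 + (5.3)(0.14)² = 0.50469 kg m^2.
Total I = 0.20758 + 2.9045 + 0.50469 = 3.6167 kg m^2.

3.62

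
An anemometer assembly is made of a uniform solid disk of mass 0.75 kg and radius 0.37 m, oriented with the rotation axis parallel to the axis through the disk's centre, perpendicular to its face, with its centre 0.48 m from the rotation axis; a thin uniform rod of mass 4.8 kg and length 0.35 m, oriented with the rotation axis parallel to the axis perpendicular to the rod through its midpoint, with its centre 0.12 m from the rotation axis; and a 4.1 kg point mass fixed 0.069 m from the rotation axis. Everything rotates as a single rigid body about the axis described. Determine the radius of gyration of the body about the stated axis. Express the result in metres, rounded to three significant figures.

0.194

Solid disk: I_cm = (1/2)MR² = (1/2)(0.75)(0.37)² = 0.051337 kg m^2; centre at d = 0.48 m, so I = I_cm + Md² gives I = 0.051337 + (0.75)(0.48)² = 0.22414 kg m^2.
Thin rod: I_cm = (1/12)ML² = (1/12)(4.8)(0.35)² = 0.049 kg m^2; centre at d = 0.12 m, so I = I_cm + Md² gives I = 0.049 + (4.8)(0.12)² = 0.11812 kg m^2.
Point mass: I_cm = 0; centre at d = 0.069 m, so I = I_cm + Md² gives I = 0 + (4.1)(0.069)² = 0.01952 kg m^2.
Total I = 0.36178 kg m^2; total mass M = 9.65 kg.
k = √(I/M) = √(0.36178/9.65) = 0.19362 m.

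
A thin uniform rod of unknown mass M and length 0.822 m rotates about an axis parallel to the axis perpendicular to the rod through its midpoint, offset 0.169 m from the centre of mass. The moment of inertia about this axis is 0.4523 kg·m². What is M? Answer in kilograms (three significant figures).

5.33

I = I_cm + Md² = (1/12)ML² + Md² = M·[0.0833333·(0.822)² + (0.169)²] = M·0.084868.
So M = 0.4523 / 0.084868 = 5.3295 kg.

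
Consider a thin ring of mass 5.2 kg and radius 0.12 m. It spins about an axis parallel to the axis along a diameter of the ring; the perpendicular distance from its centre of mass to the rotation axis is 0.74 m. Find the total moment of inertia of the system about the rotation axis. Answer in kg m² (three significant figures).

I_cm = (1/2)MR² = (1/2)(5.2)(0.12)² = 0.03744 kg m²; centre at d = 0.74 m, so I = I_cm + Md² gives I = 0.03744 + (5.2)(0.74)² = 2.885 kg m².

2.88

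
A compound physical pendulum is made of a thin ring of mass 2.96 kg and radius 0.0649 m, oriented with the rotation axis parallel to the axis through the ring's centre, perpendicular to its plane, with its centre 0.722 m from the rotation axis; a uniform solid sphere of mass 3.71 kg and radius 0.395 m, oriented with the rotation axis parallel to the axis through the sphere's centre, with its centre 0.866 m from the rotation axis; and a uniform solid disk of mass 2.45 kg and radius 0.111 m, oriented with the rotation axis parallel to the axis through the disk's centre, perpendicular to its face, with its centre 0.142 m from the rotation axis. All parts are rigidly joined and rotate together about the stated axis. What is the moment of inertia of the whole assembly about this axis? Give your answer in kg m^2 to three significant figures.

Thin ring: I_cm = MR² = (2.96)(0.0649)² = 0.012468 kg m^2; centre at d = 0.722 m, so the parallel axis theorem gives I = 0.012468 + (2.96)(0.722)² = 1.5555 kg m^2.
Solid sphere: I_cm = (2/5)MR² = (2/5)(3.71)(0.395)² = 0.23154 kg m^2; centre at d = 0.866 m, so the parallel axis theorem gives I = 0.23154 + (3.71)(0.866)² = 3.0139 kg m^2.
Solid disk: I_cm = (1/2)MR² = (1/2)(2.45)(0.111)² = 0.015093 kg m^2; centre at d = 0.142 m, so the parallel axis theorem gives I = 0.015093 + (2.45)(0.142)² = 0.064495 kg m^2.
Total I = 1.5555 + 3.0139 + 0.064495 = 4.6338 kg m^2.

4.63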